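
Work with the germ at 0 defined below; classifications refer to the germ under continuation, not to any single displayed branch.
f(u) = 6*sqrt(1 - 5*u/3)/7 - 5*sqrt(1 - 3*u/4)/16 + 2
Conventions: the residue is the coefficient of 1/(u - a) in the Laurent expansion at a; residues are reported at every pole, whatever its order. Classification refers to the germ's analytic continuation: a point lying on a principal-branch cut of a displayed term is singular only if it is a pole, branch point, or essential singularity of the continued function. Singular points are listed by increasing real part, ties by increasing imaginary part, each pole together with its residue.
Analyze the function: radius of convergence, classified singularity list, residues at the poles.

Branch term (-5/16)*sqrt(1 - u/(4/3)): its argument vanishes at u = 4/3, a square-root branch point, modulus 4/3.
Branch term (6/7)*sqrt(1 - u/(3/5)): its argument vanishes at u = 3/5, a square-root branch point, modulus 3/5.
The radius of convergence is the smallest modulus among the singular points: 3/5.
List the singular points by increasing real part (a conjugate pair: the negative imaginary part first).

Radius of convergence at 0: 3/5.
At 3/5: an algebraic (square-root) branch point.
At 4/3: an algebraic (square-root) branch point.


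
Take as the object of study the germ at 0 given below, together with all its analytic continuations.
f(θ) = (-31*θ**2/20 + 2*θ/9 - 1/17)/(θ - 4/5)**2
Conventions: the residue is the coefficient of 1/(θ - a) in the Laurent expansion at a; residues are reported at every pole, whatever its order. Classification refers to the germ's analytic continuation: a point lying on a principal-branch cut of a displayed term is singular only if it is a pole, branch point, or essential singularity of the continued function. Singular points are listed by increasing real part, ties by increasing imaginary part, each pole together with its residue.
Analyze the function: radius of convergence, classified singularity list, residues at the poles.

Radius of convergence at 0: 4/5.
At 4/5: a pole of order 2; residue -508/225.

Denominator factor (θ - 4/5)^2: pole of order 2 at 4/5, modulus 4/5.
The radius of convergence is the smallest modulus among the singular points: 4/5.
At the order-2 pole 4/5 set g(θ) = (θ - (4/5))^2*f(θ) = -31*θ**2/20 + 2*θ/9 - 1/17.
Order-2 pole: residue = g'(a); g'(4/5) = -508/225, so the residue is -508/225.


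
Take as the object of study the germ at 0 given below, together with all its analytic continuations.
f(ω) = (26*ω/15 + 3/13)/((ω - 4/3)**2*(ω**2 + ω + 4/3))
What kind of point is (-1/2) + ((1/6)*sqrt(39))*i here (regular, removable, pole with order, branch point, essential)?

The denominator factor ω**2 + ω + 4/3 vanishes at (-1/2) + ((1/6)*sqrt(39))*i and appears to the power 1; the numerator there equals (-124/195) + ((13/45)*sqrt(39))*i, nonzero, and no other factor vanishes.
Hence a pole whose order is the multiplicity, 1.

The point is a pole of order 1.


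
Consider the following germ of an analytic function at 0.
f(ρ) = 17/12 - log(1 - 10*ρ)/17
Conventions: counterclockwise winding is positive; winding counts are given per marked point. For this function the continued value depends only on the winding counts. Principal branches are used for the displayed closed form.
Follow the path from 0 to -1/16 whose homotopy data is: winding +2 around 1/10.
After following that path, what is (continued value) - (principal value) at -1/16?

Continued minus principal equals -(4/17)*pi*i.

The rational part is single-valued and drops out of the difference; each branch term changes only by its own monodromy.
(-1/17)*log(1 - ρ/(1/10)): each positive loop around 1/10 adds 2*pi*i to the log, so winding +2 contributes (-1/17)*(2)*2*pi*i = -(4/17)*pi*i.
Summing the contributions at ρ = -1/16 gives -(4/17)*pi*i.


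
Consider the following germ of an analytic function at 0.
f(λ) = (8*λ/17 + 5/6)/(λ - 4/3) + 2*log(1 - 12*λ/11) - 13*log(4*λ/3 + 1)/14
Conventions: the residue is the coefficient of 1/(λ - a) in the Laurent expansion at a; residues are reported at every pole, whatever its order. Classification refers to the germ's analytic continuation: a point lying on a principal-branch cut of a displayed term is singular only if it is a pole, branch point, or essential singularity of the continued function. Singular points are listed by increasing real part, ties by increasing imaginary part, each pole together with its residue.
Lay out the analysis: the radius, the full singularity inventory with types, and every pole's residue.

Denominator factor (λ - 4/3): pole of order 1 at 4/3, modulus 4/3.
Branch term (2)*log(1 - λ/(11/12)): its argument vanishes at λ = 11/12, a logarithmic branch point, modulus 11/12.
Branch term (-13/14)*log(1 - λ/(-3/4)): its argument vanishes at λ = -3/4, a logarithmic branch point, modulus 3/4.
The radius of convergence is the smallest modulus among the singular points: 3/4.
The branch terms are analytic at 4/3 and contribute nothing to the residue; only the rational part matters.
At the order-1 pole 4/3 set g(λ) = (λ - (4/3))*(rational part) = 8*λ/17 + 5/6.
Simple pole: residue = g(a) at a = 4/3, which is 149/102.
List the singular points by increasing real part (a conjugate pair: the negative imaginary part first).

Radius of convergence at 0: 3/4.
At -3/4: a logarithmic branch point.
At 11/12: a logarithmic branch point.
At 4/3: a pole of order 1; residue 149/102.


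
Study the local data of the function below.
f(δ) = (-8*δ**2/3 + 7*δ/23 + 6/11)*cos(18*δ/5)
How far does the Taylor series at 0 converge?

The radius of convergence is infinite.

The factor cos(18*δ/5) is entire and contributes no finite singular point.
The polynomial part has no poles.
No finite singular points: the Taylor series at 0 converges everywhere.


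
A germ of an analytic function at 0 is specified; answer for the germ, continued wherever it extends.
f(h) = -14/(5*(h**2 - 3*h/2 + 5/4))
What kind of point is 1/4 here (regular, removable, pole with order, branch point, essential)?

The point is a regular point.

Denominator factors: h**2 - 3*h/2 + 5/4 = 15/16 at h = 1/4 — none vanishes.
So the germ continues analytically to 1/4.


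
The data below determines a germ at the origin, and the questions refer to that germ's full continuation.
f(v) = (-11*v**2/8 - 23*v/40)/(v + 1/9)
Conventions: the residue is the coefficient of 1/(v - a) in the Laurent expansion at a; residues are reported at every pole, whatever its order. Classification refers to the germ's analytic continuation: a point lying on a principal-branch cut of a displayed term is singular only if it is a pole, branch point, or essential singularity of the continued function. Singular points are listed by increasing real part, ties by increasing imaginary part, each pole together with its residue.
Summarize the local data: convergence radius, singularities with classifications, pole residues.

Radius of convergence at 0: 1/9.
At -1/9: a pole of order 1; residue 19/405.

Denominator factor (v + 1/9): pole of order 1 at -1/9, modulus 1/9.
The radius of convergence is the smallest modulus among the singular points: 1/9.
At the order-1 pole -1/9 set g(v) = (v - (-1/9))*f(v) = -11*v**2/8 - 23*v/40.
Simple pole: residue = g(a) at a = -1/9, which is 19/405.


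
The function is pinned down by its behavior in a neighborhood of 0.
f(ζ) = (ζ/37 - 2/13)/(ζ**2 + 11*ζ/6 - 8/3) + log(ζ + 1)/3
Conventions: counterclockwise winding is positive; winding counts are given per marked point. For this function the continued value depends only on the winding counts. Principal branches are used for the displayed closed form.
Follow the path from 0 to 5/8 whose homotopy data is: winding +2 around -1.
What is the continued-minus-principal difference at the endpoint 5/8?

The rational part is single-valued and drops out of the difference; each branch term changes only by its own monodromy.
(1/3)*log(1 - ζ/(-1)): each positive loop around -1 adds 2*pi*i to the log, so winding +2 contributes (1/3)*(2)*2*pi*i = (4/3)*pi*i.
Summing the contributions at ζ = 5/8 gives (4/3)*pi*i.

Continued minus principal equals (4/3)*pi*i.


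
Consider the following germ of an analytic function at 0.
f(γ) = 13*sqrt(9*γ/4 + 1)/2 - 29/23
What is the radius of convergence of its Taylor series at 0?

The radius of convergence is 4/9.

Branch term (13/2)*sqrt(1 - γ/(-4/9)): its argument vanishes at γ = -4/9, a square-root branch point, modulus 4/9.
The radius of convergence is the smallest modulus among the singular points: 4/9.


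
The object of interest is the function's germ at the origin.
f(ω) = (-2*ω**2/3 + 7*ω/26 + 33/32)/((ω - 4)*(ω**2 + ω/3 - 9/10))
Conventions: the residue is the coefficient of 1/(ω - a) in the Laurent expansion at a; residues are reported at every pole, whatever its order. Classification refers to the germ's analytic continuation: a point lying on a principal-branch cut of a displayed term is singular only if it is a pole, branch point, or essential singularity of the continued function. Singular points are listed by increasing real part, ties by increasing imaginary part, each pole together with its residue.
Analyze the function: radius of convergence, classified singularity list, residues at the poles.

Denominator factor (ω**2 + ω/3 - 9/10): discriminant 167/45, real irrational roots -1/6 + (1/30)*sqrt(835) and -1/6 - (1/30)*sqrt(835); poles of order 1, moduli -1/6 + (1/30)*sqrt(835) and 1/6 + (1/30)*sqrt(835).
Denominator factor (ω - 4): pole of order 1 at 4, modulus 4.
The radius of convergence is the smallest modulus among the singular points: -1/6 + (1/30)*sqrt(835).
The factor ω**2 + ω/3 - 9/10 splits as (ω - a)(ω - a') with a = -1/6 - (1/30)*sqrt(835), a' = -1/6 + (1/30)*sqrt(835). At the order-1 pole a set g(ω) = (ω - a)*f(ω) = [(-2*ω**2/3 + 7*ω/26 + 33/32)/(ω - 4)] / (ω - a').
Simple pole: residue = g(a) at a = -1/6 - (1/30)*sqrt(835), which is -44873/615264 + (214705/102749088)*sqrt(835).
The factor ω**2 + ω/3 - 9/10 splits as (ω - a)(ω - a') with a = -1/6 + (1/30)*sqrt(835), a' = -1/6 - (1/30)*sqrt(835). At the order-1 pole a set g(ω) = (ω - a)*f(ω) = [(-2*ω**2/3 + 7*ω/26 + 33/32)/(ω - 4)] / (ω - a').
Simple pole: residue = g(a) at a = -1/6 + (1/30)*sqrt(835), which is -44873/615264 - (214705/102749088)*sqrt(835).
At the order-1 pole 4 set g(ω) = (ω - (4))*f(ω) = (-2*ω**2/3 + 7*ω/26 + 33/32)/(ω**2 + ω/3 - 9/10).
Simple pole: residue = g(a) at a = 4, which is -53405/102544.
List the singular points by increasing real part (a conjugate pair: the negative imaginary part first).

Radius of convergence at 0: -1/6 + (1/30)*sqrt(835).
At -1/6 - (1/30)*sqrt(835): a pole of order 1; residue -44873/615264 + (214705/102749088)*sqrt(835).
At -1/6 + (1/30)*sqrt(835): a pole of order 1; residue -44873/615264 - (214705/102749088)*sqrt(835).
At 4: a pole of order 1; residue -53405/102544.


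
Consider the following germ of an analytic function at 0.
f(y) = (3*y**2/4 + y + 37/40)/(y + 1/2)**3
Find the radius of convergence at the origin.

Denominator factor (y + 1/2)^3: pole of order 3 at -1/2, modulus 1/2.
The radius of convergence is the smallest modulus among the singular points: 1/2.

The radius of convergence is 1/2.


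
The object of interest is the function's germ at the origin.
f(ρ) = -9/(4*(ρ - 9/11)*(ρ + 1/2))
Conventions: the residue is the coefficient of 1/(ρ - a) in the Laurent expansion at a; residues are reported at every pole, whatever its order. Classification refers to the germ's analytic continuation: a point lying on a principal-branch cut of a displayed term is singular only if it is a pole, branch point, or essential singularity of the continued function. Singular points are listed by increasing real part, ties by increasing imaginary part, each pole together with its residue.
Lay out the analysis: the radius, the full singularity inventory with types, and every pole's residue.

Radius of convergence at 0: 1/2.
At -1/2: a pole of order 1; residue 99/58.
At 9/11: a pole of order 1; residue -99/58.

Denominator factor (ρ - 9/11): pole of order 1 at 9/11, modulus 9/11.
Denominator factor (ρ + 1/2): pole of order 1 at -1/2, modulus 1/2.
The radius of convergence is the smallest modulus among the singular points: 1/2.
At the order-1 pole -1/2 set g(ρ) = (ρ - (-1/2))*f(ρ) = -9/(4*(ρ - 9/11)).
Simple pole: residue = g(a) at a = -1/2, which is 99/58.
At the order-1 pole 9/11 set g(ρ) = (ρ - (9/11))*f(ρ) = -9/(4*(ρ + 1/2)).
Simple pole: residue = g(a) at a = 9/11, which is -99/58.
List the singular points by increasing real part (a conjugate pair: the negative imaginary part first).


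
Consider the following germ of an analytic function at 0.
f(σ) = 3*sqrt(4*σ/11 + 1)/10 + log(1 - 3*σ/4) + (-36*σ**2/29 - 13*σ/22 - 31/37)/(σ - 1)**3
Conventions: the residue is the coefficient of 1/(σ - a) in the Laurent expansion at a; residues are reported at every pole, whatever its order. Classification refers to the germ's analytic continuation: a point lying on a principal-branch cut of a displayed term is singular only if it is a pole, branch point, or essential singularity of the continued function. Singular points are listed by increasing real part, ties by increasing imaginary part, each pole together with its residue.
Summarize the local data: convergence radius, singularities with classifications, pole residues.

Denominator factor (σ - 1)^3: pole of order 3 at 1, modulus 1.
Branch term (1)*log(1 - σ/(4/3)): its argument vanishes at σ = 4/3, a logarithmic branch point, modulus 4/3.
Branch term (3/10)*sqrt(1 - σ/(-11/4)): its argument vanishes at σ = -11/4, a square-root branch point, modulus 11/4.
The radius of convergence is the smallest modulus among the singular points: 1.
The branch terms are analytic at 1 and contribute nothing to the residue; only the rational part matters.
At the order-3 pole 1 set g(σ) = (σ - (1))^3*(rational part) = -36*σ**2/29 - 13*σ/22 - 31/37.
Order-3 pole: residue = g''(a)/2; g''(1) = -72/29, so the residue is -36/29.
List the singular points by increasing real part (a conjugate pair: the negative imaginary part first).

Radius of convergence at 0: 1.
At -11/4: an algebraic (square-root) branch point.
At 1: a pole of order 3; residue -36/29.
At 4/3: a logarithmic branch point.


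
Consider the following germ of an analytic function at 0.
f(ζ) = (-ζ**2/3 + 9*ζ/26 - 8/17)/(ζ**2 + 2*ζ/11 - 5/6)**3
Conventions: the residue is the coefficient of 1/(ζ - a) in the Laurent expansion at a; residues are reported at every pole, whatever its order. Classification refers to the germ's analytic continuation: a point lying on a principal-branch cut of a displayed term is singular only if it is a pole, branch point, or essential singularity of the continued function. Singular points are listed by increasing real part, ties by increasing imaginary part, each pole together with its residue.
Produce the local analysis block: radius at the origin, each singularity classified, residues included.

Radius of convergence at 0: -1/11 + (1/66)*sqrt(3666).
At -1/11 - (1/66)*sqrt(3666): a pole of order 3; residue (197628211/100819815902)*sqrt(3666).
At -1/11 + (1/66)*sqrt(3666): a pole of order 3; residue -(197628211/100819815902)*sqrt(3666).

Denominator factor (ζ**2 + 2*ζ/11 - 5/6)^3: discriminant 1222/363, real irrational roots -1/11 + (1/66)*sqrt(3666) and -1/11 - (1/66)*sqrt(3666); poles of order 3, moduli -1/11 + (1/66)*sqrt(3666) and 1/11 + (1/66)*sqrt(3666).
The radius of convergence is the smallest modulus among the singular points: -1/11 + (1/66)*sqrt(3666).
The factor ζ**2 + 2*ζ/11 - 5/6 splits as (ζ - a)(ζ - a') with a = -1/11 - (1/66)*sqrt(3666), a' = -1/11 + (1/66)*sqrt(3666). At the order-3 pole a set g(ζ) = (ζ - a)^3*f(ζ) = [-ζ**2/3 + 9*ζ/26 - 8/17] / (ζ - a')^3.
Order-3 pole: residue = g''(a)/2; g''(-1/11 - (1/66)*sqrt(3666)) = (197628211/50409907951)*sqrt(3666), so the residue is (197628211/100819815902)*sqrt(3666).
The factor ζ**2 + 2*ζ/11 - 5/6 splits as (ζ - a)(ζ - a') with a = -1/11 + (1/66)*sqrt(3666), a' = -1/11 - (1/66)*sqrt(3666). At the order-3 pole a set g(ζ) = (ζ - a)^3*f(ζ) = [-ζ**2/3 + 9*ζ/26 - 8/17] / (ζ - a')^3.
Order-3 pole: residue = g''(a)/2; g''(-1/11 + (1/66)*sqrt(3666)) = -(197628211/50409907951)*sqrt(3666), so the residue is -(197628211/100819815902)*sqrt(3666).
List the singular points by increasing real part (a conjugate pair: the negative imaginary part first).


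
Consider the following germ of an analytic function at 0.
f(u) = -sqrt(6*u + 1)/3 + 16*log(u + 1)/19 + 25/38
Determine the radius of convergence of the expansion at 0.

The radius of convergence is 1/6.

Branch term (16/19)*log(1 - u/(-1)): its argument vanishes at u = -1, a logarithmic branch point, modulus 1.
Branch term (-1/3)*sqrt(1 - u/(-1/6)): its argument vanishes at u = -1/6, a square-root branch point, modulus 1/6.
The radius of convergence is the smallest modulus among the singular points: 1/6.


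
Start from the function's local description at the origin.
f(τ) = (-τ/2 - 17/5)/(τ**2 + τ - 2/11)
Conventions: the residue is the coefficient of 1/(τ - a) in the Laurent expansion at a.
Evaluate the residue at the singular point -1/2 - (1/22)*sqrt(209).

The factor τ**2 + τ - 2/11 splits as (τ - a)(τ - a') with a = -1/2 - (1/22)*sqrt(209), a' = -1/2 + (1/22)*sqrt(209). At the order-1 pole a set g(τ) = (τ - a)*f(τ) = [-τ/2 - 17/5] / (τ - a').
Simple pole: residue = g(a) at a = -1/2 - (1/22)*sqrt(209), which is -1/4 + (63/380)*sqrt(209).

The residue is -1/4 + (63/380)*sqrt(209).


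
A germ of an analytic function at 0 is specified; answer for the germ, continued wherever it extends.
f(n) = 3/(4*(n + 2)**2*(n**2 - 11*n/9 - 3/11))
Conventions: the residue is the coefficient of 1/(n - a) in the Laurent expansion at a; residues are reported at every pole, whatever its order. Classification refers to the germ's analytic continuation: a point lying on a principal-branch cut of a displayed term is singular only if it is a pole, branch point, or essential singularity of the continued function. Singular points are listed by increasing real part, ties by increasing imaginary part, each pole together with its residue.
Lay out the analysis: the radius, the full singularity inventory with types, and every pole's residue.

Denominator factor (n**2 - 11*n/9 - 3/11): discriminant 2303/891, real irrational roots 11/18 + (7/198)*sqrt(517) and 11/18 - (7/198)*sqrt(517); poles of order 1, moduli 11/18 + (7/198)*sqrt(517) and -11/18 + (7/198)*sqrt(517).
Denominator factor (n + 2)^2: pole of order 2 at -2, modulus 2.
The radius of convergence is the smallest modulus among the singular points: -11/18 + (7/198)*sqrt(517).
At the order-2 pole -2 set g(n) = (n - (-2))^2*f(n) = 3/(4*(n**2 - 11*n/9 - 3/11)).
Order-2 pole: residue = g'(a); g'(-2) = 3267/31772, so the residue is 3267/31772.
The factor n**2 - 11*n/9 - 3/11 splits as (n - a)(n - a') with a = 11/18 - (7/198)*sqrt(517), a' = 11/18 + (7/198)*sqrt(517). At the order-1 pole a set g(n) = (n - a)*f(n) = [3/(4*(n + 2)**2)] / (n - a').
Simple pole: residue = g(a) at a = 11/18 - (7/198)*sqrt(517), which is -3267/63544 - (84051/20905976)*sqrt(517).
The factor n**2 - 11*n/9 - 3/11 splits as (n - a)(n - a') with a = 11/18 + (7/198)*sqrt(517), a' = 11/18 - (7/198)*sqrt(517). At the order-1 pole a set g(n) = (n - a)*f(n) = [3/(4*(n + 2)**2)] / (n - a').
Simple pole: residue = g(a) at a = 11/18 + (7/198)*sqrt(517), which is -3267/63544 + (84051/20905976)*sqrt(517).
List the singular points by increasing real part (a conjugate pair: the negative imaginary part first).

Radius of convergence at 0: -11/18 + (7/198)*sqrt(517).
At -2: a pole of order 2; residue 3267/31772.
At 11/18 - (7/198)*sqrt(517): a pole of order 1; residue -3267/63544 - (84051/20905976)*sqrt(517).
At 11/18 + (7/198)*sqrt(517): a pole of order 1; residue -3267/63544 + (84051/20905976)*sqrt(517).


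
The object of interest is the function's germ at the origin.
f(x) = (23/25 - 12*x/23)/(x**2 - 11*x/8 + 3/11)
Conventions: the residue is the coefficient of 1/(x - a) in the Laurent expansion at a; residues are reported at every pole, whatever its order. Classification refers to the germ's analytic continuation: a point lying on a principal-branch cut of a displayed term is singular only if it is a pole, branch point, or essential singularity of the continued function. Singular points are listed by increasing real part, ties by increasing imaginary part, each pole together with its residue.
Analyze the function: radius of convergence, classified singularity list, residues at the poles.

Radius of convergence at 0: 11/16 - (1/176)*sqrt(6193).
At 11/16 - (1/176)*sqrt(6193): a pole of order 1; residue -6/23 - (2582/323725)*sqrt(6193).
At 11/16 + (1/176)*sqrt(6193): a pole of order 1; residue -6/23 + (2582/323725)*sqrt(6193).

Denominator factor (x**2 - 11*x/8 + 3/11): discriminant 563/704, real irrational roots 11/16 + (1/176)*sqrt(6193) and 11/16 - (1/176)*sqrt(6193); poles of order 1, moduli 11/16 + (1/176)*sqrt(6193) and 11/16 - (1/176)*sqrt(6193).
The radius of convergence is the smallest modulus among the singular points: 11/16 - (1/176)*sqrt(6193).
The factor x**2 - 11*x/8 + 3/11 splits as (x - a)(x - a') with a = 11/16 - (1/176)*sqrt(6193), a' = 11/16 + (1/176)*sqrt(6193). At the order-1 pole a set g(x) = (x - a)*f(x) = [23/25 - 12*x/23] / (x - a').
Simple pole: residue = g(a) at a = 11/16 - (1/176)*sqrt(6193), which is -6/23 - (2582/323725)*sqrt(6193).
The factor x**2 - 11*x/8 + 3/11 splits as (x - a)(x - a') with a = 11/16 + (1/176)*sqrt(6193), a' = 11/16 - (1/176)*sqrt(6193). At the order-1 pole a set g(x) = (x - a)*f(x) = [23/25 - 12*x/23] / (x - a').
Simple pole: residue = g(a) at a = 11/16 + (1/176)*sqrt(6193), which is -6/23 + (2582/323725)*sqrt(6193).
List the singular points by increasing real part (a conjugate pair: the negative imaginary part first).


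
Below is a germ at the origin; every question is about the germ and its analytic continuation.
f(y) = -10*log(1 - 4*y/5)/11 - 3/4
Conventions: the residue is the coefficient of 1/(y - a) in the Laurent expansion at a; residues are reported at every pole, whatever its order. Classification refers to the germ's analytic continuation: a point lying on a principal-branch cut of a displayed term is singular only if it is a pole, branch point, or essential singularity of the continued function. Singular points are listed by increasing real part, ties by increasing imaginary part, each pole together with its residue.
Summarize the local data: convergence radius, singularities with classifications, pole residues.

Radius of convergence at 0: 5/4.
At 5/4: a logarithmic branch point.

Branch term (-10/11)*log(1 - y/(5/4)): its argument vanishes at y = 5/4, a logarithmic branch point, modulus 5/4.
The radius of convergence is the smallest modulus among the singular points: 5/4.


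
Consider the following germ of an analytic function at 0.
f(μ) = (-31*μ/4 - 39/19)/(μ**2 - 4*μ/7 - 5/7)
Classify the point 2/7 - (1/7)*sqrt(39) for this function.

The denominator factor μ**2 - 4*μ/7 - 5/7 vanishes at 2/7 - (1/7)*sqrt(39) and appears to the power 1; the numerator there equals -1135/266 + (31/28)*sqrt(39), nonzero, and no other factor vanishes.
Hence a pole whose order is the multiplicity, 1.

The point is a pole of order 1.


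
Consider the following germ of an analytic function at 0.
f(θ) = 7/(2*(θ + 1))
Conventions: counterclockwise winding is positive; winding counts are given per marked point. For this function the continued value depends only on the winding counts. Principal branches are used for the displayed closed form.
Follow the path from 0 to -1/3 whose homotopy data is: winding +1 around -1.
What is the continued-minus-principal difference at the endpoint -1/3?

Continued minus principal equals 0.

The function is rational, hence single-valued: continuing it around any pole returns the same value, so the difference is 0.


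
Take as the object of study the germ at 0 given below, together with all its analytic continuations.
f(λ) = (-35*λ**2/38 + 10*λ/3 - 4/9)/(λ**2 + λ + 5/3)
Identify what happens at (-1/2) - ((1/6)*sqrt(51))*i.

The point is a pole of order 1.

The denominator factor λ**2 + λ + 5/3 vanishes at (-1/2) - ((1/6)*sqrt(51))*i and appears to the power 1; the numerator there equals (-709/684) - ((485/684)*sqrt(51))*i, nonzero, and no other factor vanishes.
Hence a pole whose order is the multiplicity, 1.


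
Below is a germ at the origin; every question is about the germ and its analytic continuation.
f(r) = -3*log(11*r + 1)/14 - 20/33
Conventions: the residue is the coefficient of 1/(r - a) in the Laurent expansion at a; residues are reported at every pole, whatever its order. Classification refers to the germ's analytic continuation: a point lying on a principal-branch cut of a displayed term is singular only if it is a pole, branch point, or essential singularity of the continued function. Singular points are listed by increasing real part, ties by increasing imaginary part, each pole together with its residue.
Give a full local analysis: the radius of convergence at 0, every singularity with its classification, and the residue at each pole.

Radius of convergence at 0: 1/11.
At -1/11: a logarithmic branch point.

Branch term (-3/14)*log(1 - r/(-1/11)): its argument vanishes at r = -1/11, a logarithmic branch point, modulus 1/11.
The radius of convergence is the smallest modulus among the singular points: 1/11.


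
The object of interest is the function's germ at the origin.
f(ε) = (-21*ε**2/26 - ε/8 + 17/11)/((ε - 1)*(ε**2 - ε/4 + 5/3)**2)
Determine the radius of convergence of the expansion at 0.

Denominator factor (ε - 1): pole of order 1 at 1, modulus 1.
Denominator factor (ε**2 - ε/4 + 5/3)^2: discriminant -317/48, complex-conjugate roots (1/8) + ((1/24)*sqrt(951))*i and (1/8) - ((1/24)*sqrt(951))*i; poles of order 2, moduli (1/3)*sqrt(15) and (1/3)*sqrt(15).
The radius of convergence is the smallest modulus among the singular points: 1.

The radius of convergence is 1.


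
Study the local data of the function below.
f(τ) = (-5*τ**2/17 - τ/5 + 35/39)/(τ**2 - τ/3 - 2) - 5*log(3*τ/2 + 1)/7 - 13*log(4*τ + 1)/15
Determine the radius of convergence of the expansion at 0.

The radius of convergence is 1/4.

Denominator factor (τ**2 - τ/3 - 2): discriminant 73/9, real irrational roots 1/6 + (1/6)*sqrt(73) and 1/6 - (1/6)*sqrt(73); poles of order 1, moduli 1/6 + (1/6)*sqrt(73) and -1/6 + (1/6)*sqrt(73).
Branch term (-5/7)*log(1 - τ/(-2/3)): its argument vanishes at τ = -2/3, a logarithmic branch point, modulus 2/3.
Branch term (-13/15)*log(1 - τ/(-1/4)): its argument vanishes at τ = -1/4, a logarithmic branch point, modulus 1/4.
The radius of convergence is the smallest modulus among the singular points: 1/4.


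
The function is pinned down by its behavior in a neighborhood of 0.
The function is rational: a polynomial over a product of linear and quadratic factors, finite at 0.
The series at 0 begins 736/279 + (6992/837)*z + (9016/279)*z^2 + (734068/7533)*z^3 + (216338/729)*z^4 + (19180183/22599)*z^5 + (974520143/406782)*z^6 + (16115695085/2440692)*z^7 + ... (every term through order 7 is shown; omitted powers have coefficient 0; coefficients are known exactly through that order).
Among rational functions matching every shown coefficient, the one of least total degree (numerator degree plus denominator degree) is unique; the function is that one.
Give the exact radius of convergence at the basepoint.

The radius of convergence is -1/4 + (1/4)*sqrt(7).

No rational of total degree below 5 reproduces all 8 coefficients; solving the [0/5] Pade equations on them gives f(z) = -23/(31*(z - 2)*(z**2 + z/2 - 3/8)**2), whose expansion matches every shown term.
Denominator factor (z**2 + z/2 - 3/8)^2: discriminant 7/4, real irrational roots -1/4 + (1/4)*sqrt(7) and -1/4 - (1/4)*sqrt(7); poles of order 2, moduli -1/4 + (1/4)*sqrt(7) and 1/4 + (1/4)*sqrt(7).
Denominator factor (z - 2): pole of order 1 at 2, modulus 2.
The radius of convergence is the smallest modulus among the singular points: -1/4 + (1/4)*sqrt(7).


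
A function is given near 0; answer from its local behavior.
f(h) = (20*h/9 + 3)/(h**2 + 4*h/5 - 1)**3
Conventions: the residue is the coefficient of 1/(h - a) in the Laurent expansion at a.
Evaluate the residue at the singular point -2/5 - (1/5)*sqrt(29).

The residue is -(59375/1170672)*sqrt(29).

The factor h**2 + 4*h/5 - 1 splits as (h - a)(h - a') with a = -2/5 - (1/5)*sqrt(29), a' = -2/5 + (1/5)*sqrt(29). At the order-3 pole a set g(h) = (h - a)^3*f(h) = [20*h/9 + 3] / (h - a')^3.
Order-3 pole: residue = g''(a)/2; g''(-2/5 - (1/5)*sqrt(29)) = -(59375/585336)*sqrt(29), so the residue is -(59375/1170672)*sqrt(29).


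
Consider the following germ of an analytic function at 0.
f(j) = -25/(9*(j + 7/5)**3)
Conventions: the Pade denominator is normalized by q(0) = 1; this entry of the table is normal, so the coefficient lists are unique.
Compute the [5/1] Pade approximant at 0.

Taylor coefficients needed (expand at 0): a_0 = -3125/3087, a_1 = 15625/7203, a_2 = -156250/50421, a_3 = 3906250/1058841, a_4 = -9765625/2470629, a_5 = 9765625/2470629, a_6 = -195312500/51883209.
Write the denominator as Q(j) = 1 + q1*j. Requiring Q*f - P = O(j^7) with deg P <= 5 kills the coefficients of j^6..j^6 in Q*f:
  j^6: a_6 + q1*a_5 = 0, i.e. -195312500/51883209 + (9765625/2470629)*q1 = 0.
Solving this linear system: q1 = 20/21.
The numerator is Q*f truncated at degree 5: P0 = a_0 = -3125/3087; P1 = a_1 + q1*a_0 = 78125/64827; P2 = a_2 + q1*a_1 = -156250/151263; P3 = a_3 + q1*a_2 = 781250/1058841; P4 = a_4 + q1*a_3 = -9765625/22235661; P5 = a_5 + q1*a_4 = 9765625/51883209.

The Pade approximant has numerator coefficients [-3125/3087, 78125/64827, -156250/151263, 781250/1058841, -9765625/22235661, 9765625/51883209]; denominator coefficients [1, 20/21].


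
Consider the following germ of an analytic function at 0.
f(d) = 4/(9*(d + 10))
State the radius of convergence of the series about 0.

Denominator factor (d + 10): pole of order 1 at -10, modulus 10.
The radius of convergence is the smallest modulus among the singular points: 10.

The radius of convergence is 10.


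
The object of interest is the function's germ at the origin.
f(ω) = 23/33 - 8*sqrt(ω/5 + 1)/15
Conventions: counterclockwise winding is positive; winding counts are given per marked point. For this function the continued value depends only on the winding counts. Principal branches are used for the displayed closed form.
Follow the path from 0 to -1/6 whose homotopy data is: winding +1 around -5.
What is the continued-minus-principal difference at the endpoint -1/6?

Continued minus principal equals (8/225)*sqrt(870).

The rational part is single-valued and drops out of the difference; each branch term changes only by its own monodromy.
(-8/15)*sqrt(1 - ω/(-5)): winding +1 is odd, the square root flips sign, contributing -2*(-8/15)*sqrt(1 - (-1/6)/(-5)) = -2*(-8/15)*sqrt(29/30) = (8/225)*sqrt(870).
Summing the contributions at ω = -1/6 gives (8/225)*sqrt(870).


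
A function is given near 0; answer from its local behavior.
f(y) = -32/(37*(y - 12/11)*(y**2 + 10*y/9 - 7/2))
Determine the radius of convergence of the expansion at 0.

The radius of convergence is 12/11.

Denominator factor (y**2 + 10*y/9 - 7/2): discriminant 1234/81, real irrational roots -5/9 + (1/18)*sqrt(1234) and -5/9 - (1/18)*sqrt(1234); poles of order 1, moduli -5/9 + (1/18)*sqrt(1234) and 5/9 + (1/18)*sqrt(1234).
Denominator factor (y - 12/11): pole of order 1 at 12/11, modulus 12/11.
The radius of convergence is the smallest modulus among the singular points: 12/11.


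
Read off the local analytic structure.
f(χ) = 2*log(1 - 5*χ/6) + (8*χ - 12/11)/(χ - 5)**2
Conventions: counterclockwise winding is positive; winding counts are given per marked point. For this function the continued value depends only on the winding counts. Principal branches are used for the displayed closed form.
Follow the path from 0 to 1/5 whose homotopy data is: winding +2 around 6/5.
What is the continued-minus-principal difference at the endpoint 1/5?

The rational part is single-valued and drops out of the difference; each branch term changes only by its own monodromy.
(2)*log(1 - χ/(6/5)): each positive loop around 6/5 adds 2*pi*i to the log, so winding +2 contributes (2)*(2)*2*pi*i = (8)*pi*i.
Summing the contributions at χ = 1/5 gives (8)*pi*i.

Continued minus principal equals (8)*pi*i.


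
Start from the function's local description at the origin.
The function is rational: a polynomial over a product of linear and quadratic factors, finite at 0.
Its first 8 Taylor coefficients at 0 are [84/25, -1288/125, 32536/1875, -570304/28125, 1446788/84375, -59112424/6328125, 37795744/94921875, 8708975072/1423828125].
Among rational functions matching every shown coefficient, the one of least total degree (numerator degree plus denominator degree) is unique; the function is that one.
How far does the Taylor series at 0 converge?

The radius of convergence is (1/3)*sqrt(15).

No rational of total degree below 5 reproduces all 8 coefficients; solving the [0/5] Pade equations on them gives f(η) = 14/((η + 3/2)*(η**2 + 2*η + 5/3)**2), whose expansion matches every shown term.
Denominator factor (η**2 + 2*η + 5/3)^2: discriminant -8/3, complex-conjugate roots (-1) + ((1/3)*sqrt(6))*i and (-1) - ((1/3)*sqrt(6))*i; poles of order 2, moduli (1/3)*sqrt(15) and (1/3)*sqrt(15).
Denominator factor (η + 3/2): pole of order 1 at -3/2, modulus 3/2.
The radius of convergence is the smallest modulus among the singular points: (1/3)*sqrt(15).


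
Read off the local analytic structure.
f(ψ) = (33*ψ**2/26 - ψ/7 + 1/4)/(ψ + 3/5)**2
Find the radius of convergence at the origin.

Denominator factor (ψ + 3/5)^2: pole of order 2 at -3/5, modulus 3/5.
The radius of convergence is the smallest modulus among the singular points: 3/5.

The radius of convergence is 3/5.


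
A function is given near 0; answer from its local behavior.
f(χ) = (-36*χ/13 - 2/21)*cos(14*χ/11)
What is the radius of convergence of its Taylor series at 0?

The factor cos(14*χ/11) is entire and contributes no finite singular point.
The polynomial part has no poles.
No finite singular points: the Taylor series at 0 converges everywhere.

The radius of convergence is infinite.


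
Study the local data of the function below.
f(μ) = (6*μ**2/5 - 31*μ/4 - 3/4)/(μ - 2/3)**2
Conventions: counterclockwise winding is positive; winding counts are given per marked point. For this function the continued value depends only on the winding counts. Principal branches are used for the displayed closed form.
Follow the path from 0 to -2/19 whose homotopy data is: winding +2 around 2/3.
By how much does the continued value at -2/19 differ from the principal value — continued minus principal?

Continued minus principal equals 0.

The function is rational, hence single-valued: continuing it around any pole returns the same value, so the difference is 0.


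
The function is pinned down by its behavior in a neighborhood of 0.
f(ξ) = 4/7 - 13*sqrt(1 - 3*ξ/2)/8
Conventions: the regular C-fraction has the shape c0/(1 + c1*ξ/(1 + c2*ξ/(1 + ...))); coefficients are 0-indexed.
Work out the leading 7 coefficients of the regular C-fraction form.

The regular C-fraction coefficients are [-59/56, 273/236, -723/472, -177/1928, -1269/1928, -241/1128, -605/1128].

Taylor coefficients (expand at 0): a_0 = -59/56, a_1 = 39/32, a_2 = 117/256, a_3 = 351/1024, a_4 = 5265/16384, a_5 = 22113/65536, a_6 = 199017/524288.
c0 = a_0 = -59/56. Peel one level at a time: if S = 1 + c*ξ/S' with S'(0) = 1, then c is the ξ-coefficient of S and S' = c*ξ/(S - 1).
S_1 = c0/f = 1 + (273/236)*ξ + (197379/111392)*ξ^2 + ...; c1 = 273/236.
S_2 = c1*ξ/(S_1 - 1) = 1 + (-723/472)*ξ + (-9/64)*ξ^2 + ...; c2 = -723/472.
S_3 = c2*ξ/(S_2 - 1) = 1 + (-177/1928)*ξ + (-224613/3717184)*ξ^2 + ...; c3 = -177/1928.
S_4 = c3*ξ/(S_3 - 1) = 1 + (-1269/1928)*ξ + (-9/64)*ξ^2 + ...; c4 = -1269/1928.
S_5 = c4*ξ/(S_4 - 1) = 1 + (-241/1128)*ξ + (-145805/1272384)*ξ^2 + ...; c5 = -241/1128.
S_6 = c5*ξ/(S_5 - 1) = 1 + (-605/1128)*ξ + ...; c6 = -605/1128.


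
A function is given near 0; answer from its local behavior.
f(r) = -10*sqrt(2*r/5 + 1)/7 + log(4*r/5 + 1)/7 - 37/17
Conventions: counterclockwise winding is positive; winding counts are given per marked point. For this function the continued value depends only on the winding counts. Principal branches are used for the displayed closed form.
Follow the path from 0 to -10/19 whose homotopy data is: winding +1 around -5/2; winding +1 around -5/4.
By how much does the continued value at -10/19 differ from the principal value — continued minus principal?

The rational part is single-valued and drops out of the difference; each branch term changes only by its own monodromy.
(-10/7)*sqrt(1 - r/(-5/2)): winding +1 is odd, the square root flips sign, contributing -2*(-10/7)*sqrt(1 - (-10/19)/(-5/2)) = -2*(-10/7)*sqrt(15/19) = (20/133)*sqrt(285).
(1/7)*log(1 - r/(-5/4)): each positive loop around -5/4 adds 2*pi*i to the log, so winding +1 contributes (1/7)*(1)*2*pi*i = (2/7)*pi*i.
Summing the contributions at r = -10/19 gives ((20/133)*sqrt(285)) + ((2/7)*pi)*i.

Continued minus principal equals ((20/133)*sqrt(285)) + ((2/7)*pi)*i.


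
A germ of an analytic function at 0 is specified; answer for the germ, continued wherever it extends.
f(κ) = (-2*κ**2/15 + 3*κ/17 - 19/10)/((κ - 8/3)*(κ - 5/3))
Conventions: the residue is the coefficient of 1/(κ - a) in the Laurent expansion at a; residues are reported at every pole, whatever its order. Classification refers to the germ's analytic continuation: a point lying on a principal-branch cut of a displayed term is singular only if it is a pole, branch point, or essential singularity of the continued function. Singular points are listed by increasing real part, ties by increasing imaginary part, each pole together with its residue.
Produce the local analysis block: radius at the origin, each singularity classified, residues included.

Denominator factor (κ - 8/3): pole of order 1 at 8/3, modulus 8/3.
Denominator factor (κ - 5/3): pole of order 1 at 5/3, modulus 5/3.
The radius of convergence is the smallest modulus among the singular points: 5/3.
At the order-1 pole 5/3 set g(κ) = (κ - (5/3))*f(κ) = (-2*κ**2/15 + 3*κ/17 - 19/10)/(κ - 8/3).
Simple pole: residue = g(a) at a = 5/3, which is 9071/4590.
At the order-1 pole 8/3 set g(κ) = (κ - (8/3))*f(κ) = (-2*κ**2/15 + 3*κ/17 - 19/10)/(κ - 5/3).
Simple pole: residue = g(a) at a = 8/3, which is -10913/4590.
List the singular points by increasing real part (a conjugate pair: the negative imaginary part first).

Radius of convergence at 0: 5/3.
At 5/3: a pole of order 1; residue 9071/4590.
At 8/3: a pole of order 1; residue -10913/4590.


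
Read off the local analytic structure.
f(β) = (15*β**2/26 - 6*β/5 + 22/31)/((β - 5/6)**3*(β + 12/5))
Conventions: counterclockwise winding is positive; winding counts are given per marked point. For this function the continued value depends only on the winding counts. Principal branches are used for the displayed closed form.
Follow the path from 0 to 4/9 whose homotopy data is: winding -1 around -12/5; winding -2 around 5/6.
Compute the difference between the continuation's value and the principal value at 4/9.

Continued minus principal equals 0.

The function is rational, hence single-valued: continuing it around any pole returns the same value, so the difference is 0.


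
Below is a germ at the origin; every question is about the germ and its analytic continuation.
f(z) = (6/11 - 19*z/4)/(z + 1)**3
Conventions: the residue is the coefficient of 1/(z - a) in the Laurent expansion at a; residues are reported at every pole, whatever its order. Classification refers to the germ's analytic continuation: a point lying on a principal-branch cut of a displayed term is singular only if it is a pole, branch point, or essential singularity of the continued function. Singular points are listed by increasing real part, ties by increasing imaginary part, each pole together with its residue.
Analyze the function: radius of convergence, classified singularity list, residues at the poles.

Radius of convergence at 0: 1.
At -1: a pole of order 3; residue 0.

Denominator factor (z + 1)^3: pole of order 3 at -1, modulus 1.
The radius of convergence is the smallest modulus among the singular points: 1.
At the order-3 pole -1 set g(z) = (z - (-1))^3*f(z) = 6/11 - 19*z/4.
Order-3 pole: residue = g''(a)/2; g''(-1) = 0, so the residue is 0.
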